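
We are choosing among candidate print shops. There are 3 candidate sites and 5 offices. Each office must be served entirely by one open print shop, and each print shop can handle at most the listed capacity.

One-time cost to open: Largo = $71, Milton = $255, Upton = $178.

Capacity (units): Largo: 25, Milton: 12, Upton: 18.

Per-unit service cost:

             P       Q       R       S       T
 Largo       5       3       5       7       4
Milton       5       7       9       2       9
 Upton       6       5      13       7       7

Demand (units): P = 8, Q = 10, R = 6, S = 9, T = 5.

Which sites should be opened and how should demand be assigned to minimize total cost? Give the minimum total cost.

Minimum total cost: 440

Open {Largo, Upton}: P→Upton 6·8=48, Q→Largo 3·10=30, R→Largo 5·6=30, S→Upton 7·9=63, T→Largo 4·5=20.
Loads: Largo carries 21/25, Upton carries 17/18. Service 191; fixed 249; total 440.
Next best feasible plan costs 447.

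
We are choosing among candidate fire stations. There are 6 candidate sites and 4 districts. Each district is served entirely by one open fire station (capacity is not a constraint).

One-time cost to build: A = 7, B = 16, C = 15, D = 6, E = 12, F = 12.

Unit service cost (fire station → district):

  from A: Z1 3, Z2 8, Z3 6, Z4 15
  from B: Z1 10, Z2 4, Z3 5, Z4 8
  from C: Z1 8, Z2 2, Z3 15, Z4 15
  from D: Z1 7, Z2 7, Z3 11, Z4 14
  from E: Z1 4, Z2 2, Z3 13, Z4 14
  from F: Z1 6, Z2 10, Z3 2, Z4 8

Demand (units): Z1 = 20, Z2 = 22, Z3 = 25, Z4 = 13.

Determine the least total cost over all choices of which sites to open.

Minimum total cost: 289

For any fixed open set, each district goes to its cheapest open site; total = fixed + service.
{A, E, F}: Z1→A 3·20=60, Z2→E 2·22=44, Z3→F 2·25=50, Z4→F 8·13=104. Service 258; fixed 31; total 289.
{A, C, F}: Z1→A 3·20=60, Z2→C 2·22=44, Z3→F 2·25=50, Z4→F 8·13=104. Service 258; fixed 34; total 292.
{A, D, E, F}: Z1→A 3·20=60, Z2→E 2·22=44, Z3→F 2·25=50, Z4→F 8·13=104. Service 258; fixed 37; total 295.
{A, B, C, D, E, F}: service 258 + fixed 68 = 326
No other subset beats 289.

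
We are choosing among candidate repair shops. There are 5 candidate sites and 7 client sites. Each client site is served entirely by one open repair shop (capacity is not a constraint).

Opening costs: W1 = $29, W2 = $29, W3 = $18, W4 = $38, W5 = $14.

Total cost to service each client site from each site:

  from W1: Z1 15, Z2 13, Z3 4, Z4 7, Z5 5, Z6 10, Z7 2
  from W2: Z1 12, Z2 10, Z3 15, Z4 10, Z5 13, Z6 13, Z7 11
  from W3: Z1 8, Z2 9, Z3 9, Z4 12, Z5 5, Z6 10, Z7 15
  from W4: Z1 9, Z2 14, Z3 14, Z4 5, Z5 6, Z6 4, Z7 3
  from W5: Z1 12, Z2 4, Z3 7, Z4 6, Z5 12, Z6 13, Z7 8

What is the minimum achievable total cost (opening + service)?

For any fixed open set, each client site goes to its cheapest open site; total = fixed + service.
{W5}: Z1→W5 12, Z2→W5 4, Z3→W5 7, Z4→W5 6, Z5→W5 12, Z6→W5 13, Z7→W5 8. Service 62; fixed 14; total 76.
{W3, W5}: Z1→W3 8, Z2→W5 4, Z3→W5 7, Z4→W5 6, Z5→W3 5, Z6→W3 10, Z7→W5 8. Service 48; fixed 32; total 80.
{W1}: service 56 + fixed 29 = 85
{W1, W2, W3, W4, W5}: Z1→W3 8, Z2→W5 4, Z3→W1 4, Z4→W4 5, Z5→W1 5, Z6→W4 4, Z7→W1 2. Service 32; fixed 128; total 160.
No other subset beats 76.

Minimum total cost: 76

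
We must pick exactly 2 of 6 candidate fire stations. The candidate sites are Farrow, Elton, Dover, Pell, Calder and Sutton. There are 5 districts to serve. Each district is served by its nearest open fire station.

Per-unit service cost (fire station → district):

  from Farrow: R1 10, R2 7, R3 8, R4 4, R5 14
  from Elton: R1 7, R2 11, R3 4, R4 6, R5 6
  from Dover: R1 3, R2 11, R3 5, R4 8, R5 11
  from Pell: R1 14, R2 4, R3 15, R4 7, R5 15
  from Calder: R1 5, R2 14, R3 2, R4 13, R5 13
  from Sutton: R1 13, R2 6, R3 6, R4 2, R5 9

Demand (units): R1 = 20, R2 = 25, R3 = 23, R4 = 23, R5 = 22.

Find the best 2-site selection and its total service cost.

Choose Calder and Sutton; total service cost 540.

With exactly 2 open, each district uses its cheapest among the chosen.
{Calder, Sutton}: R1→Calder 5·20=100, R2→Sutton 6·25=150, R3→Calder 2·23=46, R4→Sutton 2·23=46, R5→Sutton 9·22=198. Service cost 540.
{Elton, Sutton}: service cost 560
{Dover, Sutton}: service cost 569
Among all 15 size-2 choices, {Calder, Sutton} is lowest.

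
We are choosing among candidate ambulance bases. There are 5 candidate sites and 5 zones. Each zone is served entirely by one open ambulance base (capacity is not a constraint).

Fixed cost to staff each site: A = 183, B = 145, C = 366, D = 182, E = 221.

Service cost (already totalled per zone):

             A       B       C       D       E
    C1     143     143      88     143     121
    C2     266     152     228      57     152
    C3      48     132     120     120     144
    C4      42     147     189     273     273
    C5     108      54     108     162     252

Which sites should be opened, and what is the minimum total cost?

For any fixed open set, each zone goes to its cheapest open site; total = fixed + service.
{A, D}: C1→A 143, C2→D 57, C3→A 48, C4→A 42, C5→A 108. Service 398; fixed 365; total 763.
{A, B}: service 439 + fixed 328 = 767
{B}: service 628 + fixed 145 = 773
{A, B, C, D, E}: service 289 + fixed 1097 = 1386
No other subset beats 763.

Open A and D; minimum total cost 763.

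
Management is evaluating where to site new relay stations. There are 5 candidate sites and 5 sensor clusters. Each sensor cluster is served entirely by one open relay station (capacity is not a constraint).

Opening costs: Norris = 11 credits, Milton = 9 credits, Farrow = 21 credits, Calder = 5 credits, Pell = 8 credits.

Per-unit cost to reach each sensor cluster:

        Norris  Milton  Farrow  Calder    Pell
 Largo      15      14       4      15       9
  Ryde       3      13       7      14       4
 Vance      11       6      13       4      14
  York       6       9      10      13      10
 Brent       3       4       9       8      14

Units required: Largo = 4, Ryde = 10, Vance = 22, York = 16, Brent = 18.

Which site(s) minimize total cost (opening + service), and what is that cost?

For any fixed open set, each sensor cluster goes to its cheapest open site; total = fixed + service.
{Norris, Farrow, Calder}: Largo→Farrow 4·4=16, Ryde→Norris 3·10=30, Vance→Calder 4·22=88, York→Norris 6·16=96, Brent→Norris 3·18=54. Service 284; fixed 37; total 321.
{Norris, Calder, Pell}: Largo→Pell 9·4=36, Ryde→Norris 3·10=30, Vance→Calder 4·22=88, York→Norris 6·16=96, Brent→Norris 3·18=54. Service 304; fixed 24; total 328.
{Norris, Farrow, Calder, Pell}: Largo→Farrow 4·4=16, Ryde→Norris 3·10=30, Vance→Calder 4·22=88, York→Norris 6·16=96, Brent→Norris 3·18=54. Service 284; fixed 45; total 329.
{Norris, Milton, Farrow, Calder, Pell}: Largo→Farrow 4·4=16, Ryde→Norris 3·10=30, Vance→Calder 4·22=88, York→Norris 6·16=96, Brent→Norris 3·18=54. Service 284; fixed 54; total 338.
No other subset beats 321.

Open Norris, Farrow and Calder; minimum total cost 321.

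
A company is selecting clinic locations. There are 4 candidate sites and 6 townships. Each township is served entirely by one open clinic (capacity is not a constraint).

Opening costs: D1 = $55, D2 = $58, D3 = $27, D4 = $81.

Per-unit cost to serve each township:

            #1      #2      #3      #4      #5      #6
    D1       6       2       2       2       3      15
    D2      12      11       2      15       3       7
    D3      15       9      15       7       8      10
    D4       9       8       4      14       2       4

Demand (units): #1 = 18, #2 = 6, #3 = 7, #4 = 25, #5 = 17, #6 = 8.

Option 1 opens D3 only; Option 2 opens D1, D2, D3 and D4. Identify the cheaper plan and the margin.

Option 1: {D3}: #1→D3 15·18=270, #2→D3 9·6=54, #3→D3 15·7=105, #4→D3 7·25=175, #5→D3 8·17=136, #6→D3 10·8=80. Service 820; fixed 27; total 847.
Option 2: {D1, D2, D3, D4}: #1→D1 6·18=108, #2→D1 2·6=12, #3→D1 2·7=14, #4→D1 2·25=50, #5→D4 2·17=34, #6→D4 4·8=32. Service 250; fixed 221; total 471.
Difference: |847 − 471| = 376.

Option 2 is cheaper by 376.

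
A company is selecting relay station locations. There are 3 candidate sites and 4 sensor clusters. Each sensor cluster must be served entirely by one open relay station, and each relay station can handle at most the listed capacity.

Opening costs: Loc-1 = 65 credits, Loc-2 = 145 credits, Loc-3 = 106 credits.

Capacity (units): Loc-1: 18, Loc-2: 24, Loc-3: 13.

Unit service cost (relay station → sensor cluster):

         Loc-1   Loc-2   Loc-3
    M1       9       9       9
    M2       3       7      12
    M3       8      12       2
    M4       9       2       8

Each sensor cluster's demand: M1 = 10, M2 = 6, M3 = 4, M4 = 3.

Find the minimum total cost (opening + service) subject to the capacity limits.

Minimum total cost: 311

Open {Loc-1, Loc-3}: M1→Loc-1 9·10=90, M2→Loc-1 3·6=18, M3→Loc-3 2·4=8, M4→Loc-3 8·3=24.
Loads: Loc-1 carries 16/18, Loc-3 carries 7/13. Service 140; fixed 171; total 311.
Next best feasible plan costs 331.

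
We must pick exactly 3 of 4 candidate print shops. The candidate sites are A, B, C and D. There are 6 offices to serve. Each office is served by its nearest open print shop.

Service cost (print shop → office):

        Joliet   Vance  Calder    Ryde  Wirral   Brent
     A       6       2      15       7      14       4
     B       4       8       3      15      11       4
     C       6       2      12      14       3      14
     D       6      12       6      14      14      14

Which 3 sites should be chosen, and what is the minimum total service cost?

Choose A, B and C; total service cost 23.

With exactly 3 open, each office uses its cheapest among the chosen.
{A, B, C}: Joliet→B 4, Vance→A 2, Calder→B 3, Ryde→A 7, Wirral→C 3, Brent→A 4. Service cost 23.
{A, C, D}: service cost 28
{B, C, D}: service cost 30
Among all 4 size-3 choices, {A, B, C} is lowest.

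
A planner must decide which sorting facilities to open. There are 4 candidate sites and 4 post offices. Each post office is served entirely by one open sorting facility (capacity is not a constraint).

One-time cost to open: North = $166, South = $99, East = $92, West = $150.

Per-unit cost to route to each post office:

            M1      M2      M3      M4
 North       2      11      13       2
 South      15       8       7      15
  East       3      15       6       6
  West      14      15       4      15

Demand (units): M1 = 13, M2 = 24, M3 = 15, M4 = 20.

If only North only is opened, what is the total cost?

Each post office is assigned to its cheapest site among the open ones.
{North}: M1→North 2·13=26, M2→North 11·24=264, M3→North 13·15=195, M4→North 2·20=40. Service 525; fixed 166; total 691.

Total cost: 691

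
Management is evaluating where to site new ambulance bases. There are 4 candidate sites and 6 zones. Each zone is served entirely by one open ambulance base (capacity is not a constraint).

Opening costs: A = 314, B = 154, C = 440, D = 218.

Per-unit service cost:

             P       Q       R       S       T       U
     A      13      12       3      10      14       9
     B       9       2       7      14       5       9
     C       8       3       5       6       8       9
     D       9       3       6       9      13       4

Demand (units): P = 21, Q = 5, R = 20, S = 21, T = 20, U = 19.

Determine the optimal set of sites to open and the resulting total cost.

For any fixed open set, each zone goes to its cheapest open site; total = fixed + service.
{B, D}: P→B 9·21=189, Q→B 2·5=10, R→D 6·20=120, S→D 9·21=189, T→B 5·20=100, U→D 4·19=76. Service 684; fixed 372; total 1056.
{B}: service 904 + fixed 154 = 1058
{D}: service 849 + fixed 218 = 1067
{A, B, C, D}: service 540 + fixed 1126 = 1666
(All 15 nonempty subsets were checked; B and D is lowest.)

Open B and D; minimum total cost 1056.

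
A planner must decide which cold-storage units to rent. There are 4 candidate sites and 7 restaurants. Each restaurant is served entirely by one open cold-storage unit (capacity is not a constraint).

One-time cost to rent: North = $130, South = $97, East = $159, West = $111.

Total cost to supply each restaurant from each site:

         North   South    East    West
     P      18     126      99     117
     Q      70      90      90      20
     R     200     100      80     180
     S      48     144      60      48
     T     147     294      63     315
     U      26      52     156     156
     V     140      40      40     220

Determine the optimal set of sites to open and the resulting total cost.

Open North and East; minimum total cost 634.

For any fixed open set, each restaurant goes to its cheapest open site; total = fixed + service.
{North, East}: P→North 18, Q→North 70, R→East 80, S→North 48, T→East 63, U→North 26, V→East 40. Service 345; fixed 289; total 634.
{North, South}: service 449 + fixed 227 = 676
{North, East, West}: P→North 18, Q→West 20, R→East 80, S→North 48, T→East 63, U→North 26, V→East 40. Service 295; fixed 400; total 695.
{North, South, East, West}: P→North 18, Q→West 20, R→East 80, S→North 48, T→East 63, U→North 26, V→South 40. Service 295; fixed 497; total 792.
No other subset beats 634.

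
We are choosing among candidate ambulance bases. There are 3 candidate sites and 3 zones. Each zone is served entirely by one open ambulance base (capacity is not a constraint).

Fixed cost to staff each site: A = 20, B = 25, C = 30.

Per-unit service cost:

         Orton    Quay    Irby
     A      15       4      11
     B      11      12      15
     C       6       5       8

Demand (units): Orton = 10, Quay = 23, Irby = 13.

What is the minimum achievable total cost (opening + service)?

For any fixed open set, each zone goes to its cheapest open site; total = fixed + service.
{A, C}: Orton→C 6·10=60, Quay→A 4·23=92, Irby→C 8·13=104. Service 256; fixed 50; total 306.
{C}: service 279 + fixed 30 = 309
{A, B, C}: Orton→C 6·10=60, Quay→A 4·23=92, Irby→C 8·13=104. Service 256; fixed 75; total 331.
{A}: service 385 + fixed 20 = 405
No other subset beats 306.

Minimum total cost: 306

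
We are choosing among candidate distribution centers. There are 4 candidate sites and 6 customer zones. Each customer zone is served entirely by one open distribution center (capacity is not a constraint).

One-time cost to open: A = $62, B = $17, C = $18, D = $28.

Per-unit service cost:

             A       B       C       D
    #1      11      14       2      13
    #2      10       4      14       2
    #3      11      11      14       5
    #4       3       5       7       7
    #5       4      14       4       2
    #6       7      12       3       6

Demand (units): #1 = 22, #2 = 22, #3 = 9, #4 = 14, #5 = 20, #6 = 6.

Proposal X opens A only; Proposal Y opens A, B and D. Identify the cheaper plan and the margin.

Proposal Y is cheaper by 231.

Proposal X: {A}: #1→A 11·22=242, #2→A 10·22=220, #3→A 11·9=99, #4→A 3·14=42, #5→A 4·20=80, #6→A 7·6=42. Service 725; fixed 62; total 787.
Proposal Y: {A, B, D}: #1→A 11·22=242, #2→D 2·22=44, #3→D 5·9=45, #4→A 3·14=42, #5→D 2·20=40, #6→D 6·6=36. Service 449; fixed 107; total 556.
Difference: |787 − 556| = 231.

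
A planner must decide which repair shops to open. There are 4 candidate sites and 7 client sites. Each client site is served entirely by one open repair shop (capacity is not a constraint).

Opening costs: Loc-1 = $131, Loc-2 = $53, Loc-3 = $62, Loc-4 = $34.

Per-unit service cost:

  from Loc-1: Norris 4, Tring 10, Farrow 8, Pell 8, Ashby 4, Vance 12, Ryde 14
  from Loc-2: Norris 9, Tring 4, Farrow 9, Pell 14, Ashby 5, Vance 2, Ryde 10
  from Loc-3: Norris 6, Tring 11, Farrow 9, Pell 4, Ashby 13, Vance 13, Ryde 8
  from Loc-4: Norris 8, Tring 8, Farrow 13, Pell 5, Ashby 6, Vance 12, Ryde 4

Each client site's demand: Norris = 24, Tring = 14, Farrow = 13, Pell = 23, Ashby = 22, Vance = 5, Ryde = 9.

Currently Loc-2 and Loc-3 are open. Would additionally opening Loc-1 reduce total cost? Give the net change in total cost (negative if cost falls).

Current service cost with {Loc-2, Loc-3}: 601.
Adding Loc-1: each client site re-picks its cheapest; new service cost 518, saving 83.
Extra fixed cost: 131. Net change = 131 − 83 = 48.
(Totals: 716 → 764.)

No — net change +48 (cost rises by 48).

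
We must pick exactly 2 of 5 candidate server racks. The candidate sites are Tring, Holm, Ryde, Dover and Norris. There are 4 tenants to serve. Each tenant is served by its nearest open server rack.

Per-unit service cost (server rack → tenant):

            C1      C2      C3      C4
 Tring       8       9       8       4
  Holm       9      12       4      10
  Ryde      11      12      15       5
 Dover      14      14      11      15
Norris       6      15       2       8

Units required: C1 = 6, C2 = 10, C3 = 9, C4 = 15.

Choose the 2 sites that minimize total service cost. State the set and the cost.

With exactly 2 open, each tenant uses its cheapest among the chosen.
{Tring, Norris}: C1→Norris 6·6=36, C2→Tring 9·10=90, C3→Norris 2·9=18, C4→Tring 4·15=60. Service cost 204.
{Tring, Holm}: service cost 234
{Ryde, Norris}: service cost 249
Among all 10 size-2 choices, {Tring, Norris} is lowest.

Choose Tring and Norris; total service cost 204.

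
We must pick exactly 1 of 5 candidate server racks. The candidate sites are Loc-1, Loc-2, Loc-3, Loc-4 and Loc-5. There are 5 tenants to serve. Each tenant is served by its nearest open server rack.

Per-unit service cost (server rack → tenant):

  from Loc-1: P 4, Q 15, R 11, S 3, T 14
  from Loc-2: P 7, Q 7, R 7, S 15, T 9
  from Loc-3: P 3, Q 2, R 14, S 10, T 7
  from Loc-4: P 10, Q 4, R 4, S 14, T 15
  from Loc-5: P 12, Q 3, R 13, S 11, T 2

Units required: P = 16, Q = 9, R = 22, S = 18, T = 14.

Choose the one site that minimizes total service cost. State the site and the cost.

With exactly 1 open, each tenant uses its cheapest among the chosen.
{Loc-3}: P→Loc-3 3·16=48, Q→Loc-3 2·9=18, R→Loc-3 14·22=308, S→Loc-3 10·18=180, T→Loc-3 7·14=98. Service cost 652.
{Loc-1}: service cost 691
{Loc-2}: service cost 725
Among all 5 size-1 choices, {Loc-3} is lowest.

Choose Loc-3 only; total service cost 652.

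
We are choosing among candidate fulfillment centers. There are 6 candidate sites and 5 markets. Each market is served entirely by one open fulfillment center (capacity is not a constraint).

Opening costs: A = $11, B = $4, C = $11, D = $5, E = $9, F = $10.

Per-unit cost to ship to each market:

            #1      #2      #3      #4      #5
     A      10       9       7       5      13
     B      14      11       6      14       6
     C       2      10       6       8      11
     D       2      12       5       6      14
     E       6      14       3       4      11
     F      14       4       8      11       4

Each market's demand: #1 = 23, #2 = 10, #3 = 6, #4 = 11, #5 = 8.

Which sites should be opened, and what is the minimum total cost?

For any fixed open set, each market goes to its cheapest open site; total = fixed + service.
{D, E, F}: #1→D 2·23=46, #2→F 4·10=40, #3→E 3·6=18, #4→E 4·11=44, #5→F 4·8=32. Service 180; fixed 24; total 204.
{B, D, E, F}: #1→D 2·23=46, #2→F 4·10=40, #3→E 3·6=18, #4→E 4·11=44, #5→F 4·8=32. Service 180; fixed 28; total 208.
{C, E, F}: #1→C 2·23=46, #2→F 4·10=40, #3→E 3·6=18, #4→E 4·11=44, #5→F 4·8=32. Service 180; fixed 30; total 210.
{A, B, C, D, E, F}: service 180 + fixed 50 = 230
No other subset beats 204.

Open D, E and F; minimum total cost 204.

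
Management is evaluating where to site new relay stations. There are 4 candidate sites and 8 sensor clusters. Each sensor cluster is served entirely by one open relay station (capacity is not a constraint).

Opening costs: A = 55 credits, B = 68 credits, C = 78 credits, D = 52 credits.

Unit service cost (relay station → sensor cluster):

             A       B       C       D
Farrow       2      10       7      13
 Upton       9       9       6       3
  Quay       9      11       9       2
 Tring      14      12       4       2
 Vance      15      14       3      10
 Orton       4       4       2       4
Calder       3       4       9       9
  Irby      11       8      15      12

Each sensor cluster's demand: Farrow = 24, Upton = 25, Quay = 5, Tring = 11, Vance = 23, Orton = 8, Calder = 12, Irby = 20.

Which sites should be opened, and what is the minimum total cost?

Open A, C and D; minimum total cost 681.

For any fixed open set, each sensor cluster goes to its cheapest open site; total = fixed + service.
{A, C, D}: Farrow→A 2·24=48, Upton→D 3·25=75, Quay→D 2·5=10, Tring→D 2·11=22, Vance→C 3·23=69, Orton→C 2·8=16, Calder→A 3·12=36, Irby→A 11·20=220. Service 496; fixed 185; total 681.
{A, B, C, D}: service 436 + fixed 253 = 689
{A, C}: Farrow→A 2·24=48, Upton→C 6·25=150, Quay→A 9·5=45, Tring→C 4·11=44, Vance→C 3·23=69, Orton→C 2·8=16, Calder→A 3·12=36, Irby→A 11·20=220. Service 628; fixed 133; total 761.
{D}: service 1029 + fixed 52 = 1081
(All 15 nonempty subsets were checked; A, C and D is lowest.)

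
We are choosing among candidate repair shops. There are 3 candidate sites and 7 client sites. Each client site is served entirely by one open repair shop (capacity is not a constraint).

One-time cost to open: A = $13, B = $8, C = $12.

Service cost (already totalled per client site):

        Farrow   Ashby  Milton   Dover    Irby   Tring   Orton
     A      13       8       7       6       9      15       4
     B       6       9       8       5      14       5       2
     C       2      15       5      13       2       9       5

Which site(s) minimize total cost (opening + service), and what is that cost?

Open B and C; minimum total cost 50.

For any fixed open set, each client site goes to its cheapest open site; total = fixed + service.
{B, C}: Farrow→C 2, Ashby→B 9, Milton→C 5, Dover→B 5, Irby→C 2, Tring→B 5, Orton→B 2. Service 30; fixed 20; total 50.
{B}: Farrow→B 6, Ashby→B 9, Milton→B 8, Dover→B 5, Irby→B 14, Tring→B 5, Orton→B 2. Service 49; fixed 8; total 57.
{A, C}: service 36 + fixed 25 = 61
{A, B, C}: service 29 + fixed 33 = 62
No other subset beats 50.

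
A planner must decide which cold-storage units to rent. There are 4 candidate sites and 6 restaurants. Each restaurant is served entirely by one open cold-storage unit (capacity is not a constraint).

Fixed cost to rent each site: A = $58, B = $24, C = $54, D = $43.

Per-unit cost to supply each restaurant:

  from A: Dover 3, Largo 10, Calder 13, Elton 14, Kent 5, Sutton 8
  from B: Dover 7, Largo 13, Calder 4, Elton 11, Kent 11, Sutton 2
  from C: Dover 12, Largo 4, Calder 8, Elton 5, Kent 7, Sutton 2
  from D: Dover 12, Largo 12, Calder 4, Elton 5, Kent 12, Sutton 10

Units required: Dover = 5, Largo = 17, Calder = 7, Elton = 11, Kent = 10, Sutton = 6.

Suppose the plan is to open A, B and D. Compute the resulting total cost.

Total cost: 455

Each restaurant is assigned to its cheapest site among the open ones.
{A, B, D}: Dover→A 3·5=15, Largo→A 10·17=170, Calder→B 4·7=28, Elton→D 5·11=55, Kent→A 5·10=50, Sutton→B 2·6=12. Service 330; fixed 125; total 455.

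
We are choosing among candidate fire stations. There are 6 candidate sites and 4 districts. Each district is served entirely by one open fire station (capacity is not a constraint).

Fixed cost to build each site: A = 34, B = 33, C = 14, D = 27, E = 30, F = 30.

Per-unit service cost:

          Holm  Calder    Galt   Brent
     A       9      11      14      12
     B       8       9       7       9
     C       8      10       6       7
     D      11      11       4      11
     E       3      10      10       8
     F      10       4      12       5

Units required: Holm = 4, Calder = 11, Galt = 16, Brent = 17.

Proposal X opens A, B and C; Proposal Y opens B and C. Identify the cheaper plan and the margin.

Proposal Y is cheaper by 34.

Proposal X: {A, B, C}: Holm→B 8·4=32, Calder→B 9·11=99, Galt→C 6·16=96, Brent→C 7·17=119. Service 346; fixed 81; total 427.
Proposal Y: {B, C}: Holm→B 8·4=32, Calder→B 9·11=99, Galt→C 6·16=96, Brent→C 7·17=119. Service 346; fixed 47; total 393.
Difference: |427 − 393| = 34.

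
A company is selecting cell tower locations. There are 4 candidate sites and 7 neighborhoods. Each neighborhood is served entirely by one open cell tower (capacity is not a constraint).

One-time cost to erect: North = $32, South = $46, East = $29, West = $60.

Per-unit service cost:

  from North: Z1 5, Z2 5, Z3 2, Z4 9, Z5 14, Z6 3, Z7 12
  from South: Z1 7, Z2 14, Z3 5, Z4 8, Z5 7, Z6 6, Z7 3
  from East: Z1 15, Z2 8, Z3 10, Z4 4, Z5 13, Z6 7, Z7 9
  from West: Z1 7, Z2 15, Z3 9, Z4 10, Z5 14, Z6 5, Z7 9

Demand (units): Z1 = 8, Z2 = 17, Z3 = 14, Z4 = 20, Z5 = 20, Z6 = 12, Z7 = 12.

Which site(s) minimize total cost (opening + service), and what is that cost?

For any fixed open set, each neighborhood goes to its cheapest open site; total = fixed + service.
{North, South, East}: Z1→North 5·8=40, Z2→North 5·17=85, Z3→North 2·14=28, Z4→East 4·20=80, Z5→South 7·20=140, Z6→North 3·12=36, Z7→South 3·12=36. Service 445; fixed 107; total 552.
{North, South}: Z1→North 5·8=40, Z2→North 5·17=85, Z3→North 2·14=28, Z4→South 8·20=160, Z5→South 7·20=140, Z6→North 3·12=36, Z7→South 3·12=36. Service 525; fixed 78; total 603.
{North, South, East, West}: service 445 + fixed 167 = 612
{East}: service 928 + fixed 29 = 957
No other subset beats 552.

Open North, South and East; minimum total cost 552.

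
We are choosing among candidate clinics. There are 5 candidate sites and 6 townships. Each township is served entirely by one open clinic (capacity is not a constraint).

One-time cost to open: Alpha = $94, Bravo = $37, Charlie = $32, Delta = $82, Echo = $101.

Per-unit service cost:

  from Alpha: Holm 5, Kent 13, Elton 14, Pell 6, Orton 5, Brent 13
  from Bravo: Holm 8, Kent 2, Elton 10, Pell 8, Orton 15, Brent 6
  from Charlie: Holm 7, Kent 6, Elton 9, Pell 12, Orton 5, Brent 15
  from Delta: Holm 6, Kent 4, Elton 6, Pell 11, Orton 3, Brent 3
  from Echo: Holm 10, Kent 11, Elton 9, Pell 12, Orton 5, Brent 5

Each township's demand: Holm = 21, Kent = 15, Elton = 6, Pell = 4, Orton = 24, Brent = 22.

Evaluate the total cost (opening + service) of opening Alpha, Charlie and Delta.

Each township is assigned to its cheapest site among the open ones.
{Alpha, Charlie, Delta}: Holm→Alpha 5·21=105, Kent→Delta 4·15=60, Elton→Delta 6·6=36, Pell→Alpha 6·4=24, Orton→Delta 3·24=72, Brent→Delta 3·22=66. Service 363; fixed 208; total 571.

Total cost: 571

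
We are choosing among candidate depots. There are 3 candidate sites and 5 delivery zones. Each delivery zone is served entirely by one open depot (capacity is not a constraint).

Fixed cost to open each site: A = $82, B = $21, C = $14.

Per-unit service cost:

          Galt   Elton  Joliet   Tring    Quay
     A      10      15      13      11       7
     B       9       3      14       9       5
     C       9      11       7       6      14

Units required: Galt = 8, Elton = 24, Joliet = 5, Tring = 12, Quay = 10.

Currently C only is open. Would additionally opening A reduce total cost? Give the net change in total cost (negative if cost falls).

Current service cost with {C}: 583.
Adding A: each delivery zone re-picks its cheapest; new service cost 513, saving 70.
Extra fixed cost: 82. Net change = 82 − 70 = 12.
(Totals: 597 → 609.)

No — net change +12 (cost rises by 12).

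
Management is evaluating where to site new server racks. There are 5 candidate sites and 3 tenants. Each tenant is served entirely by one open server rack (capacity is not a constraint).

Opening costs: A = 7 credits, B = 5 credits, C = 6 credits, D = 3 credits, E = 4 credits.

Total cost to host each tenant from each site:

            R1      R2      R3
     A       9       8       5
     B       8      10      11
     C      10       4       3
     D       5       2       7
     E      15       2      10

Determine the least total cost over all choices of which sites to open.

Minimum total cost: 17

For any fixed open set, each tenant goes to its cheapest open site; total = fixed + service.
{D}: R1→D 5, R2→D 2, R3→D 7. Service 14; fixed 3; total 17.
{C, D}: service 10 + fixed 9 = 19
{D, E}: service 14 + fixed 7 = 21
{A, B, C, D, E}: service 10 + fixed 25 = 35
No other subset beats 17.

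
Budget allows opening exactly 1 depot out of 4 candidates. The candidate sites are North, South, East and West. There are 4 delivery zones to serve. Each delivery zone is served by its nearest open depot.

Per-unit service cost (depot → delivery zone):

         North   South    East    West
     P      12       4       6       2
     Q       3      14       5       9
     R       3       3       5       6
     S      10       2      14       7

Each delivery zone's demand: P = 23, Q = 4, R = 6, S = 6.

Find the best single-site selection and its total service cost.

Choose West only; total service cost 160.

With exactly 1 open, each delivery zone uses its cheapest among the chosen.
{West}: P→West 2·23=46, Q→West 9·4=36, R→West 6·6=36, S→West 7·6=42. Service cost 160.
{South}: service cost 178
{East}: service cost 272
Among all 4 size-1 choices, {West} is lowest.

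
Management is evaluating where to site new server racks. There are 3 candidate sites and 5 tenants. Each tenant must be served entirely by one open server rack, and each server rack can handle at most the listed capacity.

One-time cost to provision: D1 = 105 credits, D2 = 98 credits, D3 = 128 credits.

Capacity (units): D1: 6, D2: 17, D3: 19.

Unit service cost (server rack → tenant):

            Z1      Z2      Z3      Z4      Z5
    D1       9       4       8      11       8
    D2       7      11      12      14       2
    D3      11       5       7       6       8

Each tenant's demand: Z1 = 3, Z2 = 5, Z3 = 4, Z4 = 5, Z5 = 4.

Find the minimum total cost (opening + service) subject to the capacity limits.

Minimum total cost: 338

Open {D2, D3}: Z1→D2 7·3=21, Z2→D3 5·5=25, Z3→D3 7·4=28, Z4→D3 6·5=30, Z5→D2 2·4=8.
Loads: D2 carries 7/17, D3 carries 14/19. Service 112; fixed 226; total 338.
Next best feasible plan costs 350.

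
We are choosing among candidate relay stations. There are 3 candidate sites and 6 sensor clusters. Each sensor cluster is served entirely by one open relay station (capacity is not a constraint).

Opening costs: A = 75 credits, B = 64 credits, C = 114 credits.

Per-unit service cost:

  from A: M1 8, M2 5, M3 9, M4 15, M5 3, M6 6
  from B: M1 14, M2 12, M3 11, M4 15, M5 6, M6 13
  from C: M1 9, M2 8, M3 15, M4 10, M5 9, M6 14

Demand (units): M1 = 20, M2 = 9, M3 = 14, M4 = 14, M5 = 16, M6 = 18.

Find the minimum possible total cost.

Minimum total cost: 772

For any fixed open set, each sensor cluster goes to its cheapest open site; total = fixed + service.
{A}: M1→A 8·20=160, M2→A 5·9=45, M3→A 9·14=126, M4→A 15·14=210, M5→A 3·16=48, M6→A 6·18=108. Service 697; fixed 75; total 772.
{A, C}: service 627 + fixed 189 = 816
{A, B}: M1→A 8·20=160, M2→A 5·9=45, M3→A 9·14=126, M4→A 15·14=210, M5→A 3·16=48, M6→A 6·18=108. Service 697; fixed 139; total 836.
{A, B, C}: M1→A 8·20=160, M2→A 5·9=45, M3→A 9·14=126, M4→C 10·14=140, M5→A 3·16=48, M6→A 6·18=108. Service 627; fixed 253; total 880.
(All 7 nonempty subsets were checked; A only is lowest.)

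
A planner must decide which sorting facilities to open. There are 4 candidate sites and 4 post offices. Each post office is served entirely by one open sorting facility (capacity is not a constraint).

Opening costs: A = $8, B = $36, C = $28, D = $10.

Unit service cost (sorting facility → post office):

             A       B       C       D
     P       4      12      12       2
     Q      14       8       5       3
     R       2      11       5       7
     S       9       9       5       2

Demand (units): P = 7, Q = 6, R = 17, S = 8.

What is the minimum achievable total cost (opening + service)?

Minimum total cost: 100

For any fixed open set, each post office goes to its cheapest open site; total = fixed + service.
{A, D}: P→D 2·7=14, Q→D 3·6=18, R→A 2·17=34, S→D 2·8=16. Service 82; fixed 18; total 100.
{A, C, D}: service 82 + fixed 46 = 128
{A, B, D}: service 82 + fixed 54 = 136
{A, B, C, D}: service 82 + fixed 82 = 164
(All 15 nonempty subsets were checked; A and D is lowest.)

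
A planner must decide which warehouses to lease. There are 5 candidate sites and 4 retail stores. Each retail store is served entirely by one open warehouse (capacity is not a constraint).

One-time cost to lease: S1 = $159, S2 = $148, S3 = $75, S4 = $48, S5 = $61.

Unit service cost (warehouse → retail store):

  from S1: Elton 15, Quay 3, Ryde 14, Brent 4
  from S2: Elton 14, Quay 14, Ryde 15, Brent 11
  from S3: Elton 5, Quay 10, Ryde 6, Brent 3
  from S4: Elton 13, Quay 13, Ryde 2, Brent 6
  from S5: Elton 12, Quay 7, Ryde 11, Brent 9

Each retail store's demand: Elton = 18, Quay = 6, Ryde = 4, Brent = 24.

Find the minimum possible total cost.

For any fixed open set, each retail store goes to its cheapest open site; total = fixed + service.
{S3}: Elton→S3 5·18=90, Quay→S3 10·6=60, Ryde→S3 6·4=24, Brent→S3 3·24=72. Service 246; fixed 75; total 321.
{S3, S4}: service 230 + fixed 123 = 353
{S3, S5}: service 228 + fixed 136 = 364
{S1, S2, S3, S4, S5}: Elton→S3 5·18=90, Quay→S1 3·6=18, Ryde→S4 2·4=8, Brent→S3 3·24=72. Service 188; fixed 491; total 679.
No other subset beats 321.

Minimum total cost: 321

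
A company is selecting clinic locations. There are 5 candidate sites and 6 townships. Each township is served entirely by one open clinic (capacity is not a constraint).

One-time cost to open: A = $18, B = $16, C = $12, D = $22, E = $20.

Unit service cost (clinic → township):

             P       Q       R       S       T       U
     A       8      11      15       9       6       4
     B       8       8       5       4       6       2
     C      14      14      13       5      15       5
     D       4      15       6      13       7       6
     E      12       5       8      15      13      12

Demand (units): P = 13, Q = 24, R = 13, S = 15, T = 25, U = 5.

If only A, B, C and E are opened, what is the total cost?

Total cost: 575

Each township is assigned to its cheapest site among the open ones.
{A, B, C, E}: P→A 8·13=104, Q→E 5·24=120, R→B 5·13=65, S→B 4·15=60, T→A 6·25=150, U→B 2·5=10. Service 509; fixed 66; total 575.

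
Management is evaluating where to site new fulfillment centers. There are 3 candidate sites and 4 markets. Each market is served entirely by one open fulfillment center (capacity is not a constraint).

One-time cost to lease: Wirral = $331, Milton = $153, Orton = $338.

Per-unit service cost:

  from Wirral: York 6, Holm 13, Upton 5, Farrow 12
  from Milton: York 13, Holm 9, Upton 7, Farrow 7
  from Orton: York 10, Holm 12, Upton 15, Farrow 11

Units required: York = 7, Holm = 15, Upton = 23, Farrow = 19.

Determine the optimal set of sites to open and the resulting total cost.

Open Milton only; minimum total cost 673.

For any fixed open set, each market goes to its cheapest open site; total = fixed + service.
{Milton}: York→Milton 13·7=91, Holm→Milton 9·15=135, Upton→Milton 7·23=161, Farrow→Milton 7·19=133. Service 520; fixed 153; total 673.
{Wirral, Milton}: service 425 + fixed 484 = 909
{Wirral}: York→Wirral 6·7=42, Holm→Wirral 13·15=195, Upton→Wirral 5·23=115, Farrow→Wirral 12·19=228. Service 580; fixed 331; total 911.
{Wirral, Milton, Orton}: service 425 + fixed 822 = 1247
No other subset beats 673.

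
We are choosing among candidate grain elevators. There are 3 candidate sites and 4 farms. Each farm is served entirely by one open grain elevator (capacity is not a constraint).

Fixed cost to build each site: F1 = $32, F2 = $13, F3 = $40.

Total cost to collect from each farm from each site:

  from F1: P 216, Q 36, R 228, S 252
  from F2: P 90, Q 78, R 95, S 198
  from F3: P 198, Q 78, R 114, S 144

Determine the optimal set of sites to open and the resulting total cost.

Open F1, F2 and F3; minimum total cost 450.

For any fixed open set, each farm goes to its cheapest open site; total = fixed + service.
{F1, F2, F3}: P→F2 90, Q→F1 36, R→F2 95, S→F3 144. Service 365; fixed 85; total 450.
{F2, F3}: service 407 + fixed 53 = 460
{F1, F2}: service 419 + fixed 45 = 464
{F2}: P→F2 90, Q→F2 78, R→F2 95, S→F2 198. Service 461; fixed 13; total 474.
(All 7 nonempty subsets were checked; F1, F2 and F3 is lowest.)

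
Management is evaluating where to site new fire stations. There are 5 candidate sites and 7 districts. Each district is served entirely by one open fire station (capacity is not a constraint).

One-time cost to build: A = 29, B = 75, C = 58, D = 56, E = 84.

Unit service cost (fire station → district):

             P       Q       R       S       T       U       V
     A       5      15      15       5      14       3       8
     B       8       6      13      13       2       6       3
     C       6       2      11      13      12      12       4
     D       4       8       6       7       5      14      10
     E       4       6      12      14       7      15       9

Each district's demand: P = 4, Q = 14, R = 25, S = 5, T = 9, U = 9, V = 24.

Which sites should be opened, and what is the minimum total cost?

Open A, C and D; minimum total cost 530.

For any fixed open set, each district goes to its cheapest open site; total = fixed + service.
{A, C, D}: P→D 4·4=16, Q→C 2·14=28, R→D 6·25=150, S→A 5·5=25, T→D 5·9=45, U→A 3·9=27, V→C 4·24=96. Service 387; fixed 143; total 530.
{A, B, D}: P→D 4·4=16, Q→B 6·14=84, R→D 6·25=150, S→A 5·5=25, T→B 2·9=18, U→A 3·9=27, V→B 3·24=72. Service 392; fixed 160; total 552.
{A, B, C, D}: service 336 + fixed 218 = 554
{A, B, C, D, E}: P→D 4·4=16, Q→C 2·14=28, R→D 6·25=150, S→A 5·5=25, T→B 2·9=18, U→A 3·9=27, V→B 3·24=72. Service 336; fixed 302; total 638.
No other subset beats 530.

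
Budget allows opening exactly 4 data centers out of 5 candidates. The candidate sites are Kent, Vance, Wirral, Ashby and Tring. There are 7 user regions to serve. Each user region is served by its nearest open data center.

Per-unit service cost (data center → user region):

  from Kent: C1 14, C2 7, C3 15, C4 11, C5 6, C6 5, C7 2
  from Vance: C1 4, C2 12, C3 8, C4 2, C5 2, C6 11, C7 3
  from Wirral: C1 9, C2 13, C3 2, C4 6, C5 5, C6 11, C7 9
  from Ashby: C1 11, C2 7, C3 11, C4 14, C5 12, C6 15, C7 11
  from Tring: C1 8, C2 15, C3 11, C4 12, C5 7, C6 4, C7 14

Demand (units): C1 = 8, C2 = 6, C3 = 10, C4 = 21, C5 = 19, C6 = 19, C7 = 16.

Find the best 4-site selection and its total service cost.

With exactly 4 open, each user region uses its cheapest among the chosen.
{Kent, Vance, Wirral, Tring}: C1→Vance 4·8=32, C2→Kent 7·6=42, C3→Wirral 2·10=20, C4→Vance 2·21=42, C5→Vance 2·19=38, C6→Tring 4·19=76, C7→Kent 2·16=32. Service cost 282.
{Vance, Wirral, Ashby, Tring}: service cost 298
{Kent, Vance, Wirral, Ashby}: service cost 301
Among all 5 size-4 choices, {Kent, Vance, Wirral, Tring} is lowest.

Choose Kent, Vance, Wirral and Tring; total service cost 282.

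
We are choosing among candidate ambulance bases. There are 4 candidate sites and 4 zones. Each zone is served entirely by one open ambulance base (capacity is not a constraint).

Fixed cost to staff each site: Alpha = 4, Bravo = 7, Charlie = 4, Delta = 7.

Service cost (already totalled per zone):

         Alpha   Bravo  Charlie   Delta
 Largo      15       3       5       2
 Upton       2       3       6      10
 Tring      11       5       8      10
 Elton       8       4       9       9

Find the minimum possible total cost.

For any fixed open set, each zone goes to its cheapest open site; total = fixed + service.
{Bravo}: Largo→Bravo 3, Upton→Bravo 3, Tring→Bravo 5, Elton→Bravo 4. Service 15; fixed 7; total 22.
{Alpha, Bravo}: service 14 + fixed 11 = 25
{Bravo, Charlie}: Largo→Bravo 3, Upton→Bravo 3, Tring→Bravo 5, Elton→Bravo 4. Service 15; fixed 11; total 26.
{Alpha, Bravo, Charlie, Delta}: Largo→Delta 2, Upton→Alpha 2, Tring→Bravo 5, Elton→Bravo 4. Service 13; fixed 22; total 35.
No other subset beats 22.

Minimum total cost: 22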